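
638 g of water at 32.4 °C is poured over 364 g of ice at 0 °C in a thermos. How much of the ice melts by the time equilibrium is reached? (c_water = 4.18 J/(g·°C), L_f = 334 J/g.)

Cooling the water to 0 °C releases 638·4.18·32.4 = 86406 J.
To melt every bit of ice: 364·334 = 121576 J.
Since 86406 < 121576 J, not all the ice melts; equilibrium is at 0 °C.
m_melt = 86406 / L_f = 258.7 g.

m_melted ≈ 259 g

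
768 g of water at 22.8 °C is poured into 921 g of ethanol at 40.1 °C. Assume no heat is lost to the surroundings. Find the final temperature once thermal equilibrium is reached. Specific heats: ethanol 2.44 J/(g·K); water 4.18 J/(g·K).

T_f ≈ 29.9 °C

Conservation of energy gives ΣQ = 0:
921*2.44*(T − 40.1) + 768*4.18*(T − 22.8) = 0
2247.2(T − 40.1) + 3210.2(T − 22.8) = 0
(2247.2 + 3210.2) T = 2247.2*40.1 + 3210.2*22.8
T ≈ 29.92 °C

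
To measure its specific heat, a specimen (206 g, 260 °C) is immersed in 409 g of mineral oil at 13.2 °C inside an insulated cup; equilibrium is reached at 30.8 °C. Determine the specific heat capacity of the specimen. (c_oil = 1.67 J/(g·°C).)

Taking heat into each body as positive, Σ m c ΔT = 0:
206×c×(30.8 − 260) + 409×1.67×(30.8 − 13.2) = 0
-47215 c = -12021
c = -12021/-47215 ≈ 0.2546 J/(g·°C)

c ≈ 0.255 J/(g·°C)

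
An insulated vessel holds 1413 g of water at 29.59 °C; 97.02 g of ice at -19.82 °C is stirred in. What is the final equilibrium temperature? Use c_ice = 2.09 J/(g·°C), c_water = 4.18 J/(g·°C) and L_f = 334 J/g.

T_f ≈ 21.9 °C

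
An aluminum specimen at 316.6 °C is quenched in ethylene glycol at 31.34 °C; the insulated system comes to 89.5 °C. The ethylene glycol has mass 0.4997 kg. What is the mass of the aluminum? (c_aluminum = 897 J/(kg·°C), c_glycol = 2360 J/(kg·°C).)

Let T be the final temperature. ΣQ_i = 0:
m·897·(89.5 − 316.6) + 0.4997·2360·(89.5 − 31.34) = 0
-203709 m = -68588
m = -68588/-203709 ≈ 0.3367 kg

m ≈ 0.337 kg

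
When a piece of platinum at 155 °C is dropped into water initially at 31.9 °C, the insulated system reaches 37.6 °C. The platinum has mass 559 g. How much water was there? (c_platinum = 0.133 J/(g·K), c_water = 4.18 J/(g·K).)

Energy conservation, ΣQ = 0:
559×0.133×(37.6 − 155) + m×4.18×(37.6 − 31.9) = 0
23.83 m = 8728.3
m = 8728.3/23.83 ≈ 366.3 g

m ≈ 366 g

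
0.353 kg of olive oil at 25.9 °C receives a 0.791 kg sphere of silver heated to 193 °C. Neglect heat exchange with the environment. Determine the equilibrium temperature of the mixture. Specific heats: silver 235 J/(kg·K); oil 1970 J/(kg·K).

T_f ≈ 61.1 °C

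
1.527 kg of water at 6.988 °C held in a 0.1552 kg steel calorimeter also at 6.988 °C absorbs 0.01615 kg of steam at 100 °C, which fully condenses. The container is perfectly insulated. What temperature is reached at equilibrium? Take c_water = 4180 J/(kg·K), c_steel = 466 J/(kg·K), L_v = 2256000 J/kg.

T_f ≈ 13.5 °C

Taking heat into each body as positive, Σ m c ΔT = 0:
latent heat released on condensation: 0.01615×2256000 = 36434; condensed water 100 °C→T: 67.51(T − 100); original water: 6382.9(T − 6.988); cup: 72.32(T − 6.988)
6522.7 T = 36434 + 6750.7 + 45109 = 88294
T ≈ 13.54 °C, under the boiling point, so the assumption holds.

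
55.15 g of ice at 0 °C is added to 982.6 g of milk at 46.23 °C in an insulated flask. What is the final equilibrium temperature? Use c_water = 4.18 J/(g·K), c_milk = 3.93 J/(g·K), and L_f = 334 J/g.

Sum of m c ΔT and latent-heat terms is zero:
melt ice: 55.15×334 = 18420
  warm the meltwater: 230.53 T
  milk cools: 982.6×3.93×(T − 46.23) = 3861.6(T − 46.23)
4092.1 T = 178523 − 18420 = 160103
T ≈ 39.12 °C. Since T > 0 °C, the all-ice-melts assumption holds.

T_f ≈ 39.1 °C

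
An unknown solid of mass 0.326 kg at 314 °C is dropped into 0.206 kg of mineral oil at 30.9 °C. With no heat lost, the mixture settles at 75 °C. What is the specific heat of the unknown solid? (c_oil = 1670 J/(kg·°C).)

c ≈ 195 J/(kg·°C)

m_s c (T_s − T_f) = m_oil c_oil (T_f − T_0):
0.326·c·(314 − 75) = 0.206·1670·(75 − 30.9)
77.91 c = 15171  ⇒  c ≈ 194.7 J/(kg·°C)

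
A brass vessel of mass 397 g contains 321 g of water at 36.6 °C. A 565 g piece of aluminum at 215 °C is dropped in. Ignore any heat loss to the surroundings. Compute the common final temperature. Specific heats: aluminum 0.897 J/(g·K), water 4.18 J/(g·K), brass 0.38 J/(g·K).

T_f ≈ 81.8 °C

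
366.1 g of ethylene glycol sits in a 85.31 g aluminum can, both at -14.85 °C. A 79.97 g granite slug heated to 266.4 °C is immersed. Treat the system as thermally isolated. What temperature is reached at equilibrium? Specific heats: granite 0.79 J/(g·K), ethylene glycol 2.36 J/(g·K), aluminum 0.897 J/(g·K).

T_f ≈ 2.9 °C

Energy conservation, ΣQ = 0:
79.97·0.79·(T − 266.4) + 366.1·2.36·(T − (-14.85)) + 85.31·0.897·(T − (-14.85)) = 0
63.18(T − 266.4) + 864(T − (-14.85)) + 76.52(T − (-14.85)) = 0
1003.7 T = 2863.5
T = 2863.5/1003.7 ≈ 2.85 °C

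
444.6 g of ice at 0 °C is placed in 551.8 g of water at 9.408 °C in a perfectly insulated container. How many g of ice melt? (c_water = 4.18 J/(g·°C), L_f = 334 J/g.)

m_melted ≈ 65 g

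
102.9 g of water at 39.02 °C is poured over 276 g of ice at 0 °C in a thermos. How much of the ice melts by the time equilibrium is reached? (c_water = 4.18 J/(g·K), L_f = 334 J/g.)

m_melted ≈ 50.2 g

Water can give up m c ΔT = 102.9×4.18×39.02 = 16783 J before reaching 0 °C.
To melt every bit of ice: 276×334 = 92184 J.
16783 J < 92184 J, so only part of the ice melts and the system sits at 0 °C.
m_melt = 16783 / L_f = 50.25 g.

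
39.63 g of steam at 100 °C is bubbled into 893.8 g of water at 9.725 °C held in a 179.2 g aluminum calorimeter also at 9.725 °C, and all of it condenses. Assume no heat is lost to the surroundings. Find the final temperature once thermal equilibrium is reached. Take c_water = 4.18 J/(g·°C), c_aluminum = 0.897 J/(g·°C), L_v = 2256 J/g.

Conservation of energy gives ΣQ = 0:
latent heat released on condensation: 39.63·2256 = 89405; condensate cools 100→T: 39.63·4.18·(T − 100) = 165.65(T − 100); water warms: 893.8·4.18·(T − 9.725) = 3736.1(T − 9.725); aluminum cup: 179.2·0.897·(T − 9.725) = 160.74(T − 9.725)
4062.5 T = 89405 + 16565 + 37897 = 143867
T ≈ 35.41 °C — below 100 °C, confirming all the steam condensed.

T_f ≈ 35.4 °C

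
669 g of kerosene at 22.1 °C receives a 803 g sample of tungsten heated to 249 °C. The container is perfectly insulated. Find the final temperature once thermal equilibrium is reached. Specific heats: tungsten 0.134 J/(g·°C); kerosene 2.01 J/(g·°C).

T_f ≈ 38.9 °C

Conservation of energy gives ΣQ = 0:
803*0.134*(T − 249) + 669*2.01*(T − 22.1) = 0
1452.3 T = 56511
T ≈ 38.91 °C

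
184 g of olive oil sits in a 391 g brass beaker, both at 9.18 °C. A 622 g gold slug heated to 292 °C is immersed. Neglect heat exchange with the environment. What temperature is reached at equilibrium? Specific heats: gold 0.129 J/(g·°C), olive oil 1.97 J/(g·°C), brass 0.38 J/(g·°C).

T_f ≈ 47.6 °C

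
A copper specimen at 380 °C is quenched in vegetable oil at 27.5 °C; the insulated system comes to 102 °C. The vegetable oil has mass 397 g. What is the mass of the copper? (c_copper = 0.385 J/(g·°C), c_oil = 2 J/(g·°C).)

Taking heat into each body as positive, Σ m c ΔT = 0:
m×0.385×(102 − 380) + 397×2×(102 − 27.5) = 0
-107.03 m = -59153
m = -59153/-107.03 ≈ 552.7 g

m ≈ 553 g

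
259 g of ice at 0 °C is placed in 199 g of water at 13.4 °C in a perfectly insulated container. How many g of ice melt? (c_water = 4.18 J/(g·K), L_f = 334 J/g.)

m_melted ≈ 33.4 g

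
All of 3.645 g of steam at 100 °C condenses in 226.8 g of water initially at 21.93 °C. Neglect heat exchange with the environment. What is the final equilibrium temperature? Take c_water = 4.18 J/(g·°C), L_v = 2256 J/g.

T_f ≈ 31.7 °C

Setting the total heat transfer to zero:
steam→water at 100 °C releases m L_v = 3.645×2256 = 8223.1; condensate cools 100→T: 3.645×4.18×(T − 100) = 15.24(T − 100); original water: 948.02(T − 21.93)
963.26 T = 8223.1 + 1523.6 + 20790 = 30537
T ≈ 31.70 °C (< 100 °C, so full condensation is consistent).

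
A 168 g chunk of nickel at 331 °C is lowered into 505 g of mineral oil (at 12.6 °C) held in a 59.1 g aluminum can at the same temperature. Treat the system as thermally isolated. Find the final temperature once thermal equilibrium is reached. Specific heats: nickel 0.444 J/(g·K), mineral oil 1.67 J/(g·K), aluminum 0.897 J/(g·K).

T_f ≈ 37.1 °C

Energy conservation, ΣQ = 0:
168·0.444·(T − 331) + 505·1.67·(T − 12.6) + 59.1·0.897·(T − 12.6) = 0
74.59(T − 331) + 843.35(T − 12.6) + 53.01(T − 12.6) = 0
970.95 T = 35984
T = 35984/970.95 ≈ 37.06 °C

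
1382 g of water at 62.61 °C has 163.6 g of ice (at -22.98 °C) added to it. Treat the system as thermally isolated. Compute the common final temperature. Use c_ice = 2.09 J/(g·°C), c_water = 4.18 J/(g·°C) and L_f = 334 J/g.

Net heat exchanged in the isolated system is zero:
warm ice to 0 °C: 163.6×2.09×(0 − (-22.98)) = 7857.4
  melt ice: 163.6×334 = 54642
  meltwater 0→T: 163.6×4.18×T = 683.85 T
  water cools: 1382×4.18×(T − 62.61) = 5776.8(T − 62.61)
6460.6 T = 361683 − 62500 = 299183
T ≈ 46.31 °C. Since T > 0 °C, the all-ice-melts assumption holds.

T_f ≈ 46.3 °C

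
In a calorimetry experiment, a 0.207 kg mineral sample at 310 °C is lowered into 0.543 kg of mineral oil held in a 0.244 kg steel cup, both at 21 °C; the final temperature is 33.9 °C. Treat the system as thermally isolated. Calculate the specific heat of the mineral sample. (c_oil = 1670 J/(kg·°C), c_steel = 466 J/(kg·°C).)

c ≈ 230 J/(kg·°C)

Taking heat into each body as positive, Σ m c ΔT = 0:
0.207×c×(33.9 − 310) + 0.543×1670×(33.9 − 21) + 0.244×466×(33.9 − 21) = 0
-57.15 c = -13165
c = -13165/-57.15 ≈ 230.3 J/(kg·°C)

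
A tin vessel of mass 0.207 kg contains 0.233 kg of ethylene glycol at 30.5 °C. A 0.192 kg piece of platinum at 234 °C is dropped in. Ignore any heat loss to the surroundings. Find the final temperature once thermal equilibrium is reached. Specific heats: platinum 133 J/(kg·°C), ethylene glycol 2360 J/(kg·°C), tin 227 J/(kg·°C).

T_f ≈ 38.8 °C

Let T be the final temperature. ΣQ_i = 0:
0.192·133·(T − 234) + 0.233·2360·(T − 30.5) + 0.207·227·(T − 30.5) = 0
25.54(T − 234) + 549.88(T − 30.5) + 46.99(T − 30.5) = 0
622.4 T = 24180
T ≈ 38.85 °C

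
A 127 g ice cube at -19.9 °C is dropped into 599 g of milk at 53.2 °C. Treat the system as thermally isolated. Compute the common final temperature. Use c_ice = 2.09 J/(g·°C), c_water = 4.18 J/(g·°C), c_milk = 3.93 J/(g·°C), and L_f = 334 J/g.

T_f ≈ 26.9 °C

Heat gained plus heat lost sum to zero:
ice -19.9→0 °C: 127×2.09×19.9 = 5282.1; melt ice: 127×334 = 42418; meltwater 0→T: 127×4.18×T = 530.86 T; milk cools: 599×3.93×(T − 53.2) = 2354.1(T − 53.2)
2884.9 T = 125237 − 47700 = 77536
T ≈ 26.88 °C — above 0 °C, consistent with complete melting.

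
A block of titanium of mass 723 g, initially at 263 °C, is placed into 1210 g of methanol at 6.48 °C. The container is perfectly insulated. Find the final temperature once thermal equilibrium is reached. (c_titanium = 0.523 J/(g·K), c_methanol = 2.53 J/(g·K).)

T_f ≈ 34.7 °C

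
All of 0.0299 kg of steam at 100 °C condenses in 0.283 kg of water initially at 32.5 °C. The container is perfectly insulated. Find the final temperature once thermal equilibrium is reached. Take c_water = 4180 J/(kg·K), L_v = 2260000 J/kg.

T_f ≈ 90.6 °C

Conservation of energy gives ΣQ = 0:
steam→water at 100 °C releases m L_v = 0.0299×2260000 = 67574
  condensate cools 100→T: 0.0299×4180×(T − 100) = 124.98(T − 100)
  water warms: 0.283×4180×(T − 32.5) = 1182.9(T − 32.5)
1307.9 T = 67574 + 12498 + 38446 = 118518
T ≈ 90.62 °C, under the boiling point, so the assumption holds.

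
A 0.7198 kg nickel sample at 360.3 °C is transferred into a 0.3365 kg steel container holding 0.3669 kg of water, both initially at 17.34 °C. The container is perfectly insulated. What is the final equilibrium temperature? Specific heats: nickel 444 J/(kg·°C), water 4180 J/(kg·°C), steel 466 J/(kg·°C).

T_f ≈ 71.9 °C

Conservation of energy gives ΣQ = 0:
0.7198*444*(T − 360.3) + 0.3669*4180*(T − 17.34) + 0.3365*466*(T − 17.34) = 0
2010 T = 144461
T ≈ 71.87 °C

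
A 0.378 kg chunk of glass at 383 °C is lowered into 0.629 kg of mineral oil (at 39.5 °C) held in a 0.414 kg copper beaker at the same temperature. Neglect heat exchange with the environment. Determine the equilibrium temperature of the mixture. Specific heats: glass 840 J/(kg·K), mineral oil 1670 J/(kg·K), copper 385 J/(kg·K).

Energy conservation, ΣQ = 0:
0.378×840×(T − 383) + 0.629×1670×(T − 39.5) + 0.414×385×(T − 39.5) = 0
(317.52 + 1050.4 + 159.39) T = 317.52×383 + 1050.4×39.5 + 159.39×39.5
T = 169398/1527.3 ≈ 110.91 °C

T_f ≈ 110.9 °C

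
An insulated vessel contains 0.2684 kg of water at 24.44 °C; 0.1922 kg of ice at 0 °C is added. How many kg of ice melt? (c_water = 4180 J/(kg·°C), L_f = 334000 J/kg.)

Water can give up m c ΔT = 0.2684·4180·24.44 = 27420 J before reaching 0 °C.
Melting all 0.1922 kg of ice would need 0.1922·334000 = 64195 J.
27420 J < 64195 J, so only part of the ice melts and the system sits at 0 °C.
Mass melted = 27420/334000 ≈ 0.08209 kg.

m_melted ≈ 0.0821 kg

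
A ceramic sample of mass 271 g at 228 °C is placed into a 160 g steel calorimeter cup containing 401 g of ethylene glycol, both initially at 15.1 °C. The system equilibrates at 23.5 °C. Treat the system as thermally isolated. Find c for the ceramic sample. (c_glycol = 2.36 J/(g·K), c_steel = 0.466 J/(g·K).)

c ≈ 0.155 J/(g·K)

Conservation of energy gives ΣQ = 0:
271·c·(23.5 − 228) + 401·2.36·(23.5 − 15.1) + 160·0.466·(23.5 − 15.1) = 0
-55420 c = -8575.7
c = -8575.7/-55420 ≈ 0.1547 J/(g·K)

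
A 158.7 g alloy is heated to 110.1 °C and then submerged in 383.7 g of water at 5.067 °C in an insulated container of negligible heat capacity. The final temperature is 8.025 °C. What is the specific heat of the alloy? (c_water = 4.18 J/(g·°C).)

Heat lost by the alloy = heat gained by the water:
158.7·c·(110.1 − 8.025) = 383.7·4.18·(8.025 − 5.067)
16199 c = 4744.2  ⇒  c ≈ 0.2929 J/(g·°C)

c ≈ 0.293 J/(g·°C)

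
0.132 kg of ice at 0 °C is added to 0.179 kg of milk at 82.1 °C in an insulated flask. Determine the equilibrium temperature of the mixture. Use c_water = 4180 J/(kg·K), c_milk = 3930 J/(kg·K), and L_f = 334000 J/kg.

Conservation of energy gives ΣQ = 0:
melt ice: 0.132×334000 = 44088
  warm the meltwater: 551.76 T
  milk: 703.47(T − 82.1)
1255.2 T = 57755 − 44088 = 13667
T ≈ 10.89 °C — above 0 °C, consistent with complete melting.

T_f ≈ 10.9 °C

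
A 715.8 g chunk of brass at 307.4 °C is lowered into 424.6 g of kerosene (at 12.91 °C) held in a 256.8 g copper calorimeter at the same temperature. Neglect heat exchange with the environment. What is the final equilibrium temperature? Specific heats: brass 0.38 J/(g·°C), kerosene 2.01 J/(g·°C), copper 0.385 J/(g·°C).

Conservation of energy gives ΣQ = 0:
715.8·0.38·(T − 307.4) + 424.6·2.01·(T − 12.91) + 256.8·0.385·(T − 12.91) = 0
272(T − 307.4) + 853.45(T − 12.91) + 98.87(T − 12.91) = 0
(272 + 853.45 + 98.87) T = 272·307.4 + 853.45·12.91 + 98.87·12.91
T ≈ 78.34 °C

T_f ≈ 78.3 °C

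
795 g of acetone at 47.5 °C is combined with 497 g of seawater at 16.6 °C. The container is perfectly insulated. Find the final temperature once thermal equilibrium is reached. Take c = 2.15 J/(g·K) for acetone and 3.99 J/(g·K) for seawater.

Net heat exchanged in the isolated system is zero:
795·2.15·(T − 47.5) + 497·3.99·(T − 16.6) = 0
3692.3 T = 114108
T = 114108/3692.3 ≈ 30.90 °C

T_f ≈ 30.9 °C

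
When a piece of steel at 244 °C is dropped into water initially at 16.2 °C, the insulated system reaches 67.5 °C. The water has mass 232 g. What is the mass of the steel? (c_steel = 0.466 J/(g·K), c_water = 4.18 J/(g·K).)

Heat lost by the steel = heat gained by the water:
m×0.466×(244 − 67.5) = 232×4.18×(67.5 − 16.2)
82.25 m = 49749  ⇒  m ≈ 604.9 g

m ≈ 605 g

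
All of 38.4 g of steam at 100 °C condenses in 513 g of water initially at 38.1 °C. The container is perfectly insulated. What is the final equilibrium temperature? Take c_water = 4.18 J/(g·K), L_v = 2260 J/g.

Net heat exchanged in the isolated system is zero:
latent heat released on condensation: 38.4×2260 = 86784; condensate cools 100→T: 38.4×4.18×(T − 100) = 160.51(T − 100); original water: 2144.3(T − 38.1)
2304.9 T = 86784 + 16051 + 81699 = 184535
T ≈ 80.06 °C — below 100 °C, confirming all the steam condensed.

T_f ≈ 80.1 °C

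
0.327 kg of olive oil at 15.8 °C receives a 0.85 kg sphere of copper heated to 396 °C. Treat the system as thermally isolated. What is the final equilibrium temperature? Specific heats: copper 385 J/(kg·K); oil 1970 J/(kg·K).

T_f ≈ 143.9 °C

Setting the total heat transfer to zero:
0.85*385*(T − 396) + 0.327*1970*(T − 15.8) = 0
327.25(T − 396) + 644.19(T − 15.8) = 0
971.44 T = 139769
T = 139769/971.44 ≈ 143.88 °C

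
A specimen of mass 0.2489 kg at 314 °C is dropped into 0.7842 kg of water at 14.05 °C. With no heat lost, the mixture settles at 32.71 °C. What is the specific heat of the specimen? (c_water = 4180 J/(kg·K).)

c ≈ 874 J/(kg·K)

Heat lost by the specimen = heat gained by the water:
0.2489·c·(314 − 32.71) = 0.7842·4180·(32.71 − 14.05)
70.01 c = 61167  ⇒  c ≈ 873.6 J/(kg·K)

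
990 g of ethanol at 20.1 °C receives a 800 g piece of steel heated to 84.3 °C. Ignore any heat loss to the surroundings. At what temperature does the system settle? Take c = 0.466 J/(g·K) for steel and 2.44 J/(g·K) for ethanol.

T_f ≈ 28.7 °C

T_f = Σ m_i c_i T_i / Σ m_i c_i:
T_f = (372.8*84.3 + 2415.6*20.1) / (372.8 + 2415.6)
    = 79981 / 2788.4 ≈ 28.68 °C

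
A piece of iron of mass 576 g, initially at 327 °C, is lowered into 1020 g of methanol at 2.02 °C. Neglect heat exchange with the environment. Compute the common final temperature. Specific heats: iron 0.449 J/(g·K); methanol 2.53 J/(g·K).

T_f ≈ 31.6 °C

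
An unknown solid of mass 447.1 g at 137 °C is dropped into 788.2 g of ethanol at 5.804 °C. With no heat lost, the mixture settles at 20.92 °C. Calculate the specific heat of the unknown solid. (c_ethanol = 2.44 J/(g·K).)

m_s c (T_s − T_f) = m_ethanol c_ethanol (T_f − T_0):
447.1·c·(137 − 20.92) = 788.2·2.44·(20.92 − 5.804)
51899 c = 29071  ⇒  c ≈ 0.5601 J/(g·K)

c ≈ 0.56 J/(g·K)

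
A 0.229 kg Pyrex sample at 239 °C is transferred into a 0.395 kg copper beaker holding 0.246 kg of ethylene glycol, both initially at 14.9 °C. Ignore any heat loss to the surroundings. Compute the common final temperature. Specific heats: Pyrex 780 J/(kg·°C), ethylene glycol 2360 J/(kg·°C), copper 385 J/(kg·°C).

Net heat exchanged in the isolated system is zero:
0.229*780*(T − 239) + 0.246*2360*(T − 14.9) + 0.395*385*(T − 14.9) = 0
178.62(T − 239) + 580.56(T − 14.9) + 152.08(T − 14.9) = 0
911.25 T = 53606
T ≈ 58.83 °C

T_f ≈ 58.8 °C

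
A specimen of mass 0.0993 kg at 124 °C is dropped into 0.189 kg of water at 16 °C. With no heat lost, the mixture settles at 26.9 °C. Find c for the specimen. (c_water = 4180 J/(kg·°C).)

c ≈ 893 J/(kg·°C)

Let T be the final temperature. ΣQ_i = 0:
0.0993·c·(26.9 − 124) + 0.189·4180·(26.9 − 16) = 0
-9.642 c = -8611.2
c = -8611.2/-9.642 ≈ 893.1 J/(kg·°C)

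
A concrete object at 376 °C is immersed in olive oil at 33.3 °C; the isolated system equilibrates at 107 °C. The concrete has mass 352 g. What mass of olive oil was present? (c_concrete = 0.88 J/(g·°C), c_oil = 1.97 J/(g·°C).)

m ≈ 574 g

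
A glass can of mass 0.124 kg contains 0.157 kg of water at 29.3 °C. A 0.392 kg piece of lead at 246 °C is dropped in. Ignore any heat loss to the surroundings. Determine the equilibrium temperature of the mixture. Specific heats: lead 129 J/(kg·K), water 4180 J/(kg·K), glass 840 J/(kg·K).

Heat gained plus heat lost sum to zero:
0.392×129×(T − 246) + 0.157×4180×(T − 29.3) + 0.124×840×(T − 29.3) = 0
50.57(T − 246) + 656.26(T − 29.3) + 104.16(T − 29.3) = 0
(50.57 + 656.26 + 104.16) T = 50.57×246 + 656.26×29.3 + 104.16×29.3
T = 34720 / 810.99 = 42.8 °C

T_f ≈ 42.8 °C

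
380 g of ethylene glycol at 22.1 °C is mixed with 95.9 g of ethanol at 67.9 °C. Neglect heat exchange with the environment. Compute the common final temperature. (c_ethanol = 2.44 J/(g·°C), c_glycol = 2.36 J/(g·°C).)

With ΣQ=0 the equilibrium temperature is the m·c-weighted mean:
T_f = (234·67.9 + 896.8·22.1) / (234 + 896.8)
    = 35708 / 1130.8 ≈ 31.58 °C

T_f ≈ 31.6 °C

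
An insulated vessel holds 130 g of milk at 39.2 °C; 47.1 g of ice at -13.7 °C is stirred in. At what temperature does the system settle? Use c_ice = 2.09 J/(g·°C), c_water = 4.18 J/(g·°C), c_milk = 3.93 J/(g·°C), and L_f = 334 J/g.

T_f ≈ 4.2 °C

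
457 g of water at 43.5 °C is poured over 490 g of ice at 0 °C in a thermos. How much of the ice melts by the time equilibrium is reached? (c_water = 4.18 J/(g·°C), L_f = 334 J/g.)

Cooling the water to 0 °C releases 457×4.18×43.5 = 83096 J.
To melt every bit of ice: 490×334 = 163660 J.
Since 83096 < 163660 J, not all the ice melts; equilibrium is at 0 °C.
m_melted×334 = 83096  ⇒  m_melted ≈ 248.8 g.

m_melted ≈ 249 g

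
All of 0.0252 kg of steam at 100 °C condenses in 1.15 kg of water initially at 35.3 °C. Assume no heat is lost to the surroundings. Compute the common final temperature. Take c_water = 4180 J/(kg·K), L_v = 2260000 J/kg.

T_f ≈ 48.3 °C

Sum of m c ΔT and latent-heat terms is zero:
steam→water at 100 °C releases m L_v = 0.0252×2260000 = 56952
  condensed water 100 °C→T: 105.34(T − 100)
  original water: 4807(T − 35.3)
4912.3 T = 56952 + 10534 + 169687 = 237173
T ≈ 48.28 °C (< 100 °C, so full condensation is consistent).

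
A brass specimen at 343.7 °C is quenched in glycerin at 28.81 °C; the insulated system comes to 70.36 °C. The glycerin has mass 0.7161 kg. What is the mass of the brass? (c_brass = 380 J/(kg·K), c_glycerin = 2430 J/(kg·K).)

m ≈ 0.696 kg

Heat lost by the brass = heat gained by the glycerin:
m·380·(343.7 − 70.36) = 0.7161·2430·(70.36 − 28.81)
103869 m = 72302  ⇒  m ≈ 0.6961 kg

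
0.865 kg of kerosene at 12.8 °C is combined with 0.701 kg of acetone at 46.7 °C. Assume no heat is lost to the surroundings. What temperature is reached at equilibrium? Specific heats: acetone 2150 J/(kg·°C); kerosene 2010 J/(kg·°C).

T_f ≈ 28.5 °C

Setting the total heat transfer to zero:
0.701*2150*(T − 46.7) + 0.865*2010*(T − 12.8) = 0
1507.1(T − 46.7) + 1738.7(T − 12.8) = 0
(1507.1 + 1738.7) T = 1507.1*46.7 + 1738.7*12.8
T ≈ 28.54 °C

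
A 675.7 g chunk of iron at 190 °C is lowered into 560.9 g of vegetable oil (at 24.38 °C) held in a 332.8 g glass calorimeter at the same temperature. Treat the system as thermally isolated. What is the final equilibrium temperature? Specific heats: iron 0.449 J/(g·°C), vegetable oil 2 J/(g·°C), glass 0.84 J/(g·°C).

Setting the total heat transfer to zero:
675.7·0.449·(T − 190) + 560.9·2·(T − 24.38) + 332.8·0.84·(T − 24.38) = 0
303.39(T − 190) + 1121.8(T − 24.38) + 279.55(T − 24.38) = 0
(303.39 + 1121.8 + 279.55) T = 303.39·190 + 1121.8·24.38 + 279.55·24.38
T = 91809/1704.7 ≈ 53.86 °C

T_f ≈ 53.9 °C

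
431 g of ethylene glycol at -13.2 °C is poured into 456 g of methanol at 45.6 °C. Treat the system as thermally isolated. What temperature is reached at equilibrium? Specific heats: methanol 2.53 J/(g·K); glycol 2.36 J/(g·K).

Let T be the final temperature. ΣQ_i = 0:
456·2.53·(T − 45.6) + 431·2.36·(T − (-13.2)) = 0
2170.8 T = 39181
T = 39181/2170.8 ≈ 18.05 °C

T_f ≈ 18.0 °C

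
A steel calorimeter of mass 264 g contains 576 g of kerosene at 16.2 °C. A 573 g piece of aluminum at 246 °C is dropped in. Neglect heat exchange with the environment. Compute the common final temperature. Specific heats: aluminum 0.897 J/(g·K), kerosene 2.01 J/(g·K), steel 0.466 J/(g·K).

T_f ≈ 82.0 °C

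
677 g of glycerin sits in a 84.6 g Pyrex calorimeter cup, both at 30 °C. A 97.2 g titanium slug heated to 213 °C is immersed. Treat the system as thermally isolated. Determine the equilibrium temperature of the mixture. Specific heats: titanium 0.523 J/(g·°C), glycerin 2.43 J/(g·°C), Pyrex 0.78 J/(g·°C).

Setting the total heat transfer to zero:
97.2*0.523*(T − 213) + 677*2.43*(T − 30) + 84.6*0.78*(T − 30) = 0
1761.9 T = 62161
T = 62161/1761.9 ≈ 35.28 °C

T_f ≈ 35.3 °C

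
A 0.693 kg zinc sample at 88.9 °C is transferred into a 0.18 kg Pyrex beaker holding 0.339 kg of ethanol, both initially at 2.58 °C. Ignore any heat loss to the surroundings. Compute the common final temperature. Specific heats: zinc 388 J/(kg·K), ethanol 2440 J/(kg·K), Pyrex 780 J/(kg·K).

Setting the total heat transfer to zero:
0.693*388*(T − 88.9) + 0.339*2440*(T − 2.58) + 0.18*780*(T − 2.58) = 0
268.88(T − 88.9) + 827.16(T − 2.58) + 140.4(T − 2.58) = 0
1236.4 T = 26400
T = 26400 / 1236.4 = 21.4 °C

T_f ≈ 21.4 °C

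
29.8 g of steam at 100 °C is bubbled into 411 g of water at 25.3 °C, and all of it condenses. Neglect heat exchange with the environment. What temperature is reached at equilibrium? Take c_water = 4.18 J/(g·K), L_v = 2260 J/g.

Conservation of energy gives ΣQ = 0:
condense steam: −29.8×2260 = −67348; condensate cools 100→T: 29.8×4.18×(T − 100) = 124.56(T − 100); water warms: 411×4.18×(T − 25.3) = 1718(T − 25.3)
1842.5 T = 67348 + 12456 + 43465 = 123269
T ≈ 66.90 °C, under the boiling point, so the assumption holds.

T_f ≈ 66.9 °C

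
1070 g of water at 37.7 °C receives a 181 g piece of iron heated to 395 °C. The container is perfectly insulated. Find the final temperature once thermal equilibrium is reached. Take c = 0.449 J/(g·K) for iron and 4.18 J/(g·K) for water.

T_f ≈ 44.1 °C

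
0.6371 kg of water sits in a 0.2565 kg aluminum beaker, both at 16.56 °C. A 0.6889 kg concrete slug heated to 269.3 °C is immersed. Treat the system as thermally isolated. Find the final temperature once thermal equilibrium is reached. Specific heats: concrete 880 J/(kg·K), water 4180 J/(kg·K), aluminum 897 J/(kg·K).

Energy conservation, ΣQ = 0:
0.6889·880·(T − 269.3) + 0.6371·4180·(T − 16.56) + 0.2565·897·(T − 16.56) = 0
606.23(T − 269.3) + 2663.1(T − 16.56) + 230.08(T − 16.56) = 0
(606.23 + 2663.1 + 230.08) T = 606.23·269.3 + 2663.1·16.56 + 230.08·16.56
T = 211169/3499.4 ≈ 60.34 °C

T_f ≈ 60.3 °C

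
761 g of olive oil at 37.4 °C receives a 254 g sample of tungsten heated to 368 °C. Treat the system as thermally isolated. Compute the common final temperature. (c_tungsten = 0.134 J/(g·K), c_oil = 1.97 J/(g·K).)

|Q_tungsten| = |Q_oil|:
254*0.134*(368 − T) = 761*1.97*(T − 37.4)
34.04(368 − T) = 1499.2(T − 37.4)
1533.2 T = 68594  ⇒  T ≈ 44.74 °C

T_f ≈ 44.7 °C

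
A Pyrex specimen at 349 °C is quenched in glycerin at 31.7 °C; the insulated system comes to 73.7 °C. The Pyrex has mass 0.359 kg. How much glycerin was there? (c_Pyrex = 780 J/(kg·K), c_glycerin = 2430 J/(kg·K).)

m ≈ 0.755 kg

|Q_Pyrex| = |Q_glycerin|:
0.359·780·(349 − 73.7) = m·2430·(73.7 − 31.7)
102060 m = 77090  ⇒  m ≈ 0.7553 kg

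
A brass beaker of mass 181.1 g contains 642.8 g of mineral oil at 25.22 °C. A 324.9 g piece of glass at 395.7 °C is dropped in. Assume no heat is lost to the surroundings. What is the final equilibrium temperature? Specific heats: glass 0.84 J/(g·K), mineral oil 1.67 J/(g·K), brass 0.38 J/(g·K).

T_f ≈ 96.7 °C

With ΣQ=0 the equilibrium temperature is the m·c-weighted mean:
T_f = (272.92·395.7 + 1073.5·25.22 + 68.82·25.22) / (272.92 + 1073.5 + 68.82)
    = 136802 / 1415.2 ≈ 96.67 °C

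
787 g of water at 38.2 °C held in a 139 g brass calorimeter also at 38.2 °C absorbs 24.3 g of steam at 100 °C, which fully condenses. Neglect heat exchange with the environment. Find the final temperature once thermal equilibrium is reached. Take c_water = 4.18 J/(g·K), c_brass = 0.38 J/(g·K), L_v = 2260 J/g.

T_f ≈ 56.0 °C

Taking heat into each body as positive, Σ m c ΔT = 0:
latent heat released on condensation: 24.3·2260 = 54918; condensed water 100 °C→T: 101.57(T − 100); original water: 3289.7(T − 38.2); brass cup: 139·0.38·(T − 38.2) = 52.82(T − 38.2)
3444.1 T = 54918 + 10157 + 127683 = 192758
T ≈ 55.97 °C (< 100 °C, so full condensation is consistent).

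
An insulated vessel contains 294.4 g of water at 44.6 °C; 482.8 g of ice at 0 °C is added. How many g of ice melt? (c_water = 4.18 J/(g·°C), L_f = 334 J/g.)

m_melted ≈ 164 g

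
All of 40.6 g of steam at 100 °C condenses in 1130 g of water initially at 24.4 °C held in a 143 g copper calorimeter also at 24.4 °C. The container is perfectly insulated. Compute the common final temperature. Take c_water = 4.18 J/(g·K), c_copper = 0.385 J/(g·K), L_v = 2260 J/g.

T_f ≈ 45.5 °C

Setting the total heat transfer to zero:
latent heat released on condensation: 40.6×2260 = 91756
  condensate cools 100→T: 40.6×4.18×(T − 100) = 169.71(T − 100)
  water warms: 1130×4.18×(T − 24.4) = 4723.4(T − 24.4)
  copper cup: 143×0.385×(T − 24.4) = 55.05(T − 24.4)
4948.2 T = 91756 + 16971 + 116594 = 225321
T ≈ 45.54 °C, under the boiling point, so the assumption holds.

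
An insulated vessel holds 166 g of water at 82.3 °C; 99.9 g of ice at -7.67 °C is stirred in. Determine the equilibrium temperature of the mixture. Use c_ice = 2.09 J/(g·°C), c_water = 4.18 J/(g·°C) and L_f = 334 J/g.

Net heat exchanged in the isolated system is zero:
warm ice to 0 °C: 99.9·2.09·(0 − (-7.67)) = 1601.4; fusion: m_ice L_f = 99.9·334 = 33367; warm the meltwater: 417.58 T; water: 693.88(T − 82.3)
1111.5 T = 57106 − 34968 = 22138
T ≈ 19.92 °C — above 0 °C, consistent with complete melting.

T_f ≈ 19.9 °C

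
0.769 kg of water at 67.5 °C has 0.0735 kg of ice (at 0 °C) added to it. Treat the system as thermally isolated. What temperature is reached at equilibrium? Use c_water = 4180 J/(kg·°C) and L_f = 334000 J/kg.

Energy conservation, ΣQ = 0:
latent heat to melt: 0.0735·334000 = 24549; meltwater 0→T: 0.0735·4180·T = 307.23 T; water cools: 0.769·4180·(T − 67.5) = 3214.4(T − 67.5)
3521.7 T = 216973 − 24549 = 192424
T ≈ 54.64 °C — above 0 °C, consistent with complete melting.

T_f ≈ 54.6 °C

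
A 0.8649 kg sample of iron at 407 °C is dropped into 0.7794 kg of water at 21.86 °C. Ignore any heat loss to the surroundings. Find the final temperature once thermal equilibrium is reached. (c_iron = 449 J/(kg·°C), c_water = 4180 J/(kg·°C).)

T_f ≈ 62.9 °C

Heat gained plus heat lost sum to zero:
0.8649*449*(T − 407) + 0.7794*4180*(T − 21.86) = 0
388.34(T − 407) + 3257.9(T − 21.86) = 0
3646.2 T = 229272
T = 229272/3646.2 ≈ 62.88 °C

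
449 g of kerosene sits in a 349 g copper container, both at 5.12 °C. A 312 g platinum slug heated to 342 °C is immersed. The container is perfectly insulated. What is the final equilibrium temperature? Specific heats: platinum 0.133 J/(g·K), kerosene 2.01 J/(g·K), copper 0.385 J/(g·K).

T_f ≈ 18.1 °C

With ΣQ=0 the equilibrium temperature is the m·c-weighted mean:
T_f = (41.5*342 + 902.49*5.12 + 134.37*5.12) / (41.5 + 902.49 + 134.37)
    = 19500 / 1078.4 ≈ 18.08 °C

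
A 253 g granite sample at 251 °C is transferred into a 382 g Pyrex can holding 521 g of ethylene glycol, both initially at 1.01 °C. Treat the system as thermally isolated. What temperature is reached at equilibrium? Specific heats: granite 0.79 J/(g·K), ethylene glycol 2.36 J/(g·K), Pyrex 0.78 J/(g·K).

T_f ≈ 29.9 °C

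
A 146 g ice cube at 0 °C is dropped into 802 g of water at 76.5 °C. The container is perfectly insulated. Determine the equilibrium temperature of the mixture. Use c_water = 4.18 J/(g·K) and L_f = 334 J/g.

T_f ≈ 52.4 °C

Net heat exchanged in the isolated system is zero:
fusion: m_ice L_f = 146×334 = 48764
  warm the meltwater: 610.28 T
  water: 3352.4(T − 76.5)
3962.6 T = 256456 − 48764 = 207692
T ≈ 52.41 °C — above 0 °C, consistent with complete melting.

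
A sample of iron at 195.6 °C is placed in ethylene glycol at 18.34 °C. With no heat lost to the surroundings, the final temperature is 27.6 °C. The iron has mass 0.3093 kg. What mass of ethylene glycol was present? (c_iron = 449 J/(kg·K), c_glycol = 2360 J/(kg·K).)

Setting the total heat transfer to zero:
0.3093×449×(27.6 − 195.6) + m×2360×(27.6 − 18.34) = 0
21854 m = 23331
m = 23331/21854 ≈ 1.068 kg

m ≈ 1.07 kg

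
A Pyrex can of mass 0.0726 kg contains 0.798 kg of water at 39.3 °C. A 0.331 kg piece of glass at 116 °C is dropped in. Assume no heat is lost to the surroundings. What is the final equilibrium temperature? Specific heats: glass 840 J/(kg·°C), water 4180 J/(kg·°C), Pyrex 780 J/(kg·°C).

T_f ≈ 45.1 °C

Conservation of energy gives ΣQ = 0:
0.331*840*(T − 116) + 0.798*4180*(T − 39.3) + 0.0726*780*(T − 39.3) = 0
278.04(T − 116) + 3335.6(T − 39.3) + 56.63(T − 39.3) = 0
(278.04 + 3335.6 + 56.63) T = 278.04*116 + 3335.6*39.3 + 56.63*39.3
T = 165569 / 3670.3 = 45.1 °C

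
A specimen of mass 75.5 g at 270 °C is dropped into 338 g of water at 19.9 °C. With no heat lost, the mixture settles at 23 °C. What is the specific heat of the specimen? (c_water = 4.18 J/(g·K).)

Setting the total heat transfer to zero:
75.5×c×(23 − 270) + 338×4.18×(23 − 19.9) = 0
-18648 c = -4379.8
c = -4379.8/-18648 ≈ 0.2349 J/(g·K)

c ≈ 0.235 J/(g·K)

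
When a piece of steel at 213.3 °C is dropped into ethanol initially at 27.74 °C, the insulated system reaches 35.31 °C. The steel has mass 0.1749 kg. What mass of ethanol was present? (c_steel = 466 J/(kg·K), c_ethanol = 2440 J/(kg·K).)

Taking heat into each body as positive, Σ m c ΔT = 0:
0.1749·466·(35.31 − 213.3) + m·2440·(35.31 − 27.74) = 0
18471 m = 14507
m = 14507/18471 ≈ 0.7854 kg

m ≈ 0.785 kg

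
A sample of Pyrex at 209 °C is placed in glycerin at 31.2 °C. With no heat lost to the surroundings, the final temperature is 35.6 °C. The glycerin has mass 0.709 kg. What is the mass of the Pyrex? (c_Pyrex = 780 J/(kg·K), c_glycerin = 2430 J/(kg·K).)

Energy conservation, ΣQ = 0:
m×780×(35.6 − 209) + 0.709×2430×(35.6 − 31.2) = 0
-135252 m = -7580.6
m = -7580.6/-135252 ≈ 0.05605 kg

m ≈ 0.056 kg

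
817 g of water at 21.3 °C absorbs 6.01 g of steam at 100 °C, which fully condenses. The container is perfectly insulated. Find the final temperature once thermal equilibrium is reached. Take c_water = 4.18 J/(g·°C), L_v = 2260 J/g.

T_f ≈ 25.8 °C

Sum of m c ΔT and latent-heat terms is zero:
condense steam: −6.01×2260 = −13583
  condensed water 100 °C→T: 25.12(T − 100)
  original water: 3415.1(T − 21.3)
3440.2 T = 13583 + 2512.2 + 72741 = 88836
T ≈ 25.82 °C — below 100 °C, confirming all the steam condensed.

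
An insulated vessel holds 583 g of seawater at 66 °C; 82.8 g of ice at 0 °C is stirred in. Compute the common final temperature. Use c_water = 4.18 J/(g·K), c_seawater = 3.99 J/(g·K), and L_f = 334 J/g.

Taking heat into each body as positive, Σ m c ΔT = 0:
latent heat to melt: 82.8×334 = 27655
  warm the meltwater: 346.1 T
  seawater cools: 583×3.99×(T − 66) = 2326.2(T − 66)
2672.3 T = 153527 − 27655 = 125872
T ≈ 47.10 °C (positive, so assuming full melt was valid).

T_f ≈ 47.1 °C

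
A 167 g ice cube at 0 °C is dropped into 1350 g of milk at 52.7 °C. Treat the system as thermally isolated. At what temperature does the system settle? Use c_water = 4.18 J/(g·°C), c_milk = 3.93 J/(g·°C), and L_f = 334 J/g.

Conservation of energy gives ΣQ = 0:
melt ice: 167·334 = 55778; meltwater 0→T: 167·4.18·T = 698.06 T; milk cools: 1350·3.93·(T − 52.7) = 5305.5(T − 52.7)
6003.6 T = 279600 − 55778 = 223822
T ≈ 37.28 °C — above 0 °C, consistent with complete melting.

T_f ≈ 37.3 °C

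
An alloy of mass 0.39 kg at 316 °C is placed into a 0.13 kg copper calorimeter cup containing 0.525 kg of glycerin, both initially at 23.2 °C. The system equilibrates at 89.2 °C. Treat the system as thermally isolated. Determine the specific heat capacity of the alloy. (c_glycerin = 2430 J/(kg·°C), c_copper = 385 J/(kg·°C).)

Heat gained plus heat lost sum to zero:
0.39×c×(89.2 − 316) + 0.525×2430×(89.2 − 23.2) + 0.13×385×(89.2 − 23.2) = 0
-88.45 c = -87503
c = -87503/-88.45 ≈ 989.3 J/(kg·°C)

c ≈ 989 J/(kg·°C)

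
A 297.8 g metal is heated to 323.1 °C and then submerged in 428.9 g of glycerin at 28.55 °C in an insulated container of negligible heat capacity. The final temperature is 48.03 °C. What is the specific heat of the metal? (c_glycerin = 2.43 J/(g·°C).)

c ≈ 0.248 J/(g·°C)

Heat lost by the metal = heat gained by the glycerin:
297.8×c×(323.1 − 48.03) = 428.9×2.43×(48.03 − 28.55)
81916 c = 20303  ⇒  c ≈ 0.2478 J/(g·°C)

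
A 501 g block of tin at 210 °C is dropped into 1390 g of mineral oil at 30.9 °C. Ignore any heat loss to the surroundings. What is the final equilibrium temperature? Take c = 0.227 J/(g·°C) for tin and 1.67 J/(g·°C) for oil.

T_f ≈ 39.3 °C

|Q_tin| = |Q_oil|:
501×0.227×(210 − T) = 1390×1.67×(T − 30.9)
113.73(210 − T) = 2321.3(T − 30.9)
2435 T = 95611  ⇒  T ≈ 39.26 °C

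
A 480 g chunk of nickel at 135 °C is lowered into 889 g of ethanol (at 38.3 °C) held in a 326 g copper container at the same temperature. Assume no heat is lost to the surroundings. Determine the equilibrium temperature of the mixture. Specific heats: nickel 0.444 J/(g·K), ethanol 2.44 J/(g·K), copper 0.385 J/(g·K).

Setting the total heat transfer to zero:
480·0.444·(T − 135) + 889·2.44·(T − 38.3) + 326·0.385·(T − 38.3) = 0
(213.12 + 2169.2 + 125.51) T = 213.12·135 + 2169.2·38.3 + 125.51·38.3
T = 116657 / 2507.8 = 46.5 °C

T_f ≈ 46.5 °C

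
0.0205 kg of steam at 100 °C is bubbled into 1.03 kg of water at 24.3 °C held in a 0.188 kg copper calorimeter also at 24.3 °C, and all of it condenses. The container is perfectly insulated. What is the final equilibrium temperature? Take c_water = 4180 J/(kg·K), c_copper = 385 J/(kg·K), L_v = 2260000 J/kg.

T_f ≈ 36.1 °C

Net heat exchanged in the isolated system is zero:
steam→water at 100 °C releases m L_v = 0.0205×2260000 = 46330; condensate cools 100→T: 0.0205×4180×(T − 100) = 85.69(T − 100); water warms: 1.03×4180×(T − 24.3) = 4305.4(T − 24.3); cup: 72.38(T − 24.3)
4463.5 T = 46330 + 8569 + 106380 = 161279
T ≈ 36.13 °C (< 100 °C, so full condensation is consistent).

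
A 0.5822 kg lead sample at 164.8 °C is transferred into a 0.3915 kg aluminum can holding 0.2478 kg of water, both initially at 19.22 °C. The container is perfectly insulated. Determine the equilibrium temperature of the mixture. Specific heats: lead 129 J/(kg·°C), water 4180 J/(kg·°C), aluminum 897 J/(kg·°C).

T_f ≈ 26.7 °C

Let T be the final temperature. ΣQ_i = 0:
0.5822·129·(T − 164.8) + 0.2478·4180·(T − 19.22) + 0.3915·897·(T − 19.22) = 0
75.1(T − 164.8) + 1035.8(T − 19.22) + 351.18(T − 19.22) = 0
(75.1 + 1035.8 + 351.18) T = 75.1·164.8 + 1035.8·19.22 + 351.18·19.22
T ≈ 26.70 °C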